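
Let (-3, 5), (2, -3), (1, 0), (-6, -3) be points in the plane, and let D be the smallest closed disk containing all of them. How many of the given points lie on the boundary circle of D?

3

By Welzl's lemma the MEC is supported by two points (diametrically opposite) or three points (on a circumcircle).
The minimum enclosing circle is determined by three boundary points: (-3, 5), (2, -3), (-6, -3).
Their circumcentre is (-2, 0.0625) with r² = 25.37890625.
The farthest remaining point (1, 0) is at distance² 9.00390625 ≤ 25.37890625.
The points at distance exactly r from the centre are (-3, 5), (2, -3), (-6, -3) — 3 points.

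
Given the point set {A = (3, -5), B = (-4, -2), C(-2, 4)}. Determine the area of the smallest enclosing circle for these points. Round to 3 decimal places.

Side lengths²: AB² = 58, AC² = 106, BC² = 40.
Since AC² = 106 ≥ 58 + 40 = 98, the angle opposite AC is not acute, so the smallest enclosing circle has AC as diameter.
Centre = midpoint of AC = (0.5, -0.5), r² = 106/4 = 26.5.
Area = π·r² = π·26.5 ≈ 83.252.

83.252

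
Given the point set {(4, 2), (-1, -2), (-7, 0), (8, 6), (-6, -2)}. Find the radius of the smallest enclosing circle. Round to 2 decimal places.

8.09

The minimum enclosing circle is determined by three boundary points: (-7, 0), (8, 6), (-6, -2).
Their circumcentre is (2/3, 31/12) with r² = 9425/144.
The farthest remaining point (-1, -2) is at distance² 3425/144 ≤ 9425/144.
r = √(9425/144) ≈ 8.09.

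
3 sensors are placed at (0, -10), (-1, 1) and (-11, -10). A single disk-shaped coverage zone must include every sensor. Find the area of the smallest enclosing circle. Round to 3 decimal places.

175.007

Call the three points A, B, C in the order given.
Side lengths²: AB² = 122, AC² = 121, BC² = 221.
Since BC² = 221 < 122 + 121 = 243, the triangle is acute, so the smallest enclosing circle is the circumcircle.
Circumcentre = (-5.5, -109/22), r² = 13481/242.
Area = π·r² = π·13481/242 ≈ 175.007.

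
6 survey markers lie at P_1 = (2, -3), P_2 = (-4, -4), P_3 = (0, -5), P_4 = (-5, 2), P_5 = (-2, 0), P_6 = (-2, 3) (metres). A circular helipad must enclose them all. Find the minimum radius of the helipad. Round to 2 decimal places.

4.36

A smallest enclosing disk is always determined by at most three of the input points on its boundary.
The minimum enclosing circle is determined by three boundary points: P_1, P_3, P_4.
Their circumcentre is (-23/12, -13/12) with r² = 1369/72.
The farthest remaining point P_6 is at distance² 1201/72 ≤ 1369/72.
r = √(1369/72) ≈ 4.36.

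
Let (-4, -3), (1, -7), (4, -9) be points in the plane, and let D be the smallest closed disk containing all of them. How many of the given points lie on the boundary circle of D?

2

Call the three points A, B, C in the order given.
Side lengths²: AB² = 41, AC² = 100, BC² = 13.
Since AC² = 100 ≥ 41 + 13 = 54, the angle opposite AC is not acute, so the smallest enclosing circle has AC as diameter.
Centre = midpoint of AC = (0, -6), r² = 100/4 = 25.
The points at distance exactly r from the centre are (-4, -3), (4, -9) — 2 points.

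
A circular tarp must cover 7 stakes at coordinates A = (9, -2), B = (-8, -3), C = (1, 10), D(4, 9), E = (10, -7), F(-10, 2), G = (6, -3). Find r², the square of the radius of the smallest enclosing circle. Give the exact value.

The minimum enclosing circle is determined by three boundary points: C, E, F.
Their circumcentre is (9/14, -15/14) with r² = 12025/98.
The farthest remaining point D is at distance² 11045/98 ≤ 12025/98.

12025/98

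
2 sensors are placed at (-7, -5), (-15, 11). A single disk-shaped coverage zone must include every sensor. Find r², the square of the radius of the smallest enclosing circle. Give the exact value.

80

The smallest circle enclosing two points has them as diameter endpoints.
Centre = midpoint = (-11, 3); r² = |(-7, -5)−(-15, 11)|²/4 = 320/4 = 80.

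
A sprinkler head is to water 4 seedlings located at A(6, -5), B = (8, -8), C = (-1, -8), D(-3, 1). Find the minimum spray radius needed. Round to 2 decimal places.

The farthest pair is B–D with squared distance 202. The circle on this segment as diameter has centre (2.5, -3.5) and r² = 202/4 = 50.5.
Check A: distance² to centre = 14.5 ≤ 50.5, so it lies inside.
All remaining points lie in this disk, and no smaller disk contains both endpoints, so this is the minimum enclosing circle.
r = √(50.5) ≈ 7.11.

7.11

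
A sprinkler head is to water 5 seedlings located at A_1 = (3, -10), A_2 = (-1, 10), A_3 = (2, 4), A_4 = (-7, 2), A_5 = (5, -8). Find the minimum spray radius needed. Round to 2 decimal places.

10.20

A smallest enclosing disk is always determined by at most three of the input points on its boundary.
The farthest pair is A_1–A_2 with squared distance 416. The circle on this segment as diameter has centre (1, 0) and r² = 416/4 = 104.
Check A_3: distance² to centre = 17 ≤ 104, so it lies inside.
All remaining points lie in this disk, and no smaller disk contains both endpoints, so this is the minimum enclosing circle.
r = √104 ≈ 10.20.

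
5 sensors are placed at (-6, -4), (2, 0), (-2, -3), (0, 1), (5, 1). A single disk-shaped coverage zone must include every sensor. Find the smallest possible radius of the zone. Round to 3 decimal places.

The minimum enclosing circle of a finite set is fixed by two of the points (as a diameter) or three (as a circumcircle).
The farthest pair is (-6, -4)–(5, 1) with squared distance 146. The circle on this segment as diameter has centre (-0.5, -1.5) and r² = 146/4 = 36.5.
Check (2, 0): distance² to centre = 8.5 ≤ 36.5, so it lies inside.
All remaining points lie in this disk, and no smaller disk contains both endpoints, so this is the minimum enclosing circle.
r = √(36.5) ≈ 6.042.

6.042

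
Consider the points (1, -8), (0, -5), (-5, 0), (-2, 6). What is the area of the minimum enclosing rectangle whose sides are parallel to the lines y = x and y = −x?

In coordinates u = x + y, v = x − y the rectangle is axis-aligned; the map (x,y)→(u,v) scales areas by 2.
u-values: -7, -5, -5, 4; range = 4 − (-7) = 11.
v-values: 9, 5, -5, -8; range = 9 − (-8) = 17.
Area = (11 × 17) / 2 = 93.5.

93.5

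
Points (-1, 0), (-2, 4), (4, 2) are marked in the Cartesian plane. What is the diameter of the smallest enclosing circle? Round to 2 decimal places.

6.38

Call the three points A, B, C in the order given.
Side lengths²: AB² = 17, AC² = 29, BC² = 40.
Since BC² = 40 < 29 + 17 = 46, the triangle is acute, so the smallest enclosing circle is the circumcircle.
Circumcentre = (19/22, 57/22), r² = 2465/242.
Diameter = 2r = 2√(2465/242) ≈ 6.38.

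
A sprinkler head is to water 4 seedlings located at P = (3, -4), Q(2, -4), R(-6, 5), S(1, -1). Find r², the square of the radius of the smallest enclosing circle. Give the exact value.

A smallest enclosing disk is always determined by at most three of the input points on its boundary.
The farthest pair is P–R with squared distance 162. The circle on this segment as diameter has centre (-1.5, 0.5) and r² = 162/4 = 40.5.
Check Q: distance² to centre = 32.5 ≤ 40.5, so it lies inside.
All remaining points lie in this disk, and no smaller disk contains both endpoints, so this is the minimum enclosing circle.

40.5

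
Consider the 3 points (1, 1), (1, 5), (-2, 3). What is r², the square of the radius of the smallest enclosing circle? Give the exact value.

169/36

Call the three points A, B, C in the order given.
Side lengths²: AB² = 16, AC² = 13, BC² = 13.
Since AB² = 16 < 13 + 13 = 26, the triangle is acute, so the smallest enclosing circle is the circumcircle.
Circumcentre = (1/6, 3), r² = 169/36.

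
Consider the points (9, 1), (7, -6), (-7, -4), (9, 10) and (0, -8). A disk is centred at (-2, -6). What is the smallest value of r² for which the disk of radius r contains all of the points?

The required radius is the distance from (-2, -6) to the farthest point.
Squared distances: 170, 81, 29, 377, 8.
Maximum is 377, attained at (9, 10).

377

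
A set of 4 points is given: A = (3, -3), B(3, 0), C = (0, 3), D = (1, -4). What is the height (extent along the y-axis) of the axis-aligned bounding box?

7

max y = 3, min y = -4, so height = 7.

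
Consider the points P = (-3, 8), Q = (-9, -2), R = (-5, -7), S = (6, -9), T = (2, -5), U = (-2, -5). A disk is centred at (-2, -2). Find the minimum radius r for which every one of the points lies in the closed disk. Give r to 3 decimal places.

The required radius is the distance from (-2, -2) to the farthest point.
Squared distances: 101, 49, 34, 113, 25, 9.
Maximum is 113, attained at S.
r = √113 ≈ 10.630.

10.630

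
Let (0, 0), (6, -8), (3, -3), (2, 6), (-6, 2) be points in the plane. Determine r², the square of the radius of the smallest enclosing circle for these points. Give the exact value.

63.14453125

The minimum enclosing circle is determined by three boundary points: (6, -8), (2, 6), (-6, 2).
Their circumcentre is (0.9375, -1.875) with r² = 63.14453125.
The farthest remaining point (3, -3) is at distance² 5.51953125 ≤ 63.14453125.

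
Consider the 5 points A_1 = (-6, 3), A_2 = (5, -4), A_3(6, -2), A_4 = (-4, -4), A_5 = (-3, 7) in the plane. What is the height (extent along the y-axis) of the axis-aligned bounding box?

11

max y = 7, min y = -4, so height = 11.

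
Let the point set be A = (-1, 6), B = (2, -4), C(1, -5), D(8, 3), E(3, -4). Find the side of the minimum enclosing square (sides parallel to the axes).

11

The bounding box has width 9 and height 11.
An axis-aligned square enclosing the set must have side ≥ max(width, height).
So the minimum side is max(9, 11) = 11.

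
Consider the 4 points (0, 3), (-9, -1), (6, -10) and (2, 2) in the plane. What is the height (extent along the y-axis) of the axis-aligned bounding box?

max y = 3, min y = -10, so height = 13.

13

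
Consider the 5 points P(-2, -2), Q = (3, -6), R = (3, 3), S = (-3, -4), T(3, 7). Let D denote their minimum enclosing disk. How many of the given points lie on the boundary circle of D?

3

By Welzl's lemma the MEC is supported by two points (diametrically opposite) or three points (on a circumcircle).
The minimum enclosing circle is determined by three boundary points: Q, S, T.
Their circumcentre is (11/6, 0.5) with r² = 785/18.
The farthest remaining point P is at distance² 377/18 ≤ 785/18.
The points at distance exactly r from the centre are Q, S, T — 3 points.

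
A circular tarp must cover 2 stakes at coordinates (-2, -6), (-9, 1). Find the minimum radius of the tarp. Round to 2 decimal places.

The smallest circle enclosing two points has them as diameter endpoints.
Centre = midpoint = (-5.5, -2.5); r² = |(-2, -6)−(-9, 1)|²/4 = 98/4 = 24.5.
r = √(24.5) ≈ 4.95.

4.95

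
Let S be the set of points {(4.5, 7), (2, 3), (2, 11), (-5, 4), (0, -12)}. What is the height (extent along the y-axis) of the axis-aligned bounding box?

max y = 11, min y = -12, so height = 23.

23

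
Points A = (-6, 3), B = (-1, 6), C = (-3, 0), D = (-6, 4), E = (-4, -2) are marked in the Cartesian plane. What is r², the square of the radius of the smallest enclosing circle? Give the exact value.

The farthest pair is B–E with squared distance 73. The circle on this segment as diameter has centre (-2.5, 2) and r² = 73/4 = 18.25.
Check A: distance² to centre = 13.25 ≤ 18.25, so it lies inside.
All remaining points lie in this disk, and no smaller disk contains both endpoints, so this is the minimum enclosing circle.

18.25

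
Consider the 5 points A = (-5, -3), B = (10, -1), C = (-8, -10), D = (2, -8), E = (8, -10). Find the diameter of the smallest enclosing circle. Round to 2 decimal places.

20.12

The farthest pair is B–C with squared distance 405. The circle on this segment as diameter has centre (1, -5.5) and r² = 405/4 = 101.25.
Check A: distance² to centre = 42.25 ≤ 101.25, so it lies inside.
All remaining points lie in this disk, and no smaller disk contains both endpoints, so this is the minimum enclosing circle.
Diameter = 2r = 2√(101.25) ≈ 20.12.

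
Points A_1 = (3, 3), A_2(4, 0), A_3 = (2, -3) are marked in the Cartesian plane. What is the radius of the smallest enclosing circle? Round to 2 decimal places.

3.04

Side lengths²: A_1A_2² = 10, A_1A_3² = 37, A_2A_3² = 13.
Since A_1A_3² = 37 ≥ 13 + 10 = 23, the angle opposite A_1A_3 is not acute, so the smallest enclosing circle has A_1A_3 as diameter.
Centre = midpoint of A_1A_3 = (2.5, 0), r² = 37/4 = 9.25.
r = √(9.25) ≈ 3.04.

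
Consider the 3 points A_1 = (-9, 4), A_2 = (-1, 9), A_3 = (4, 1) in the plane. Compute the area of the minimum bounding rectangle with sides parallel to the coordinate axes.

x ranges over [-9, 4], width 13.
y ranges over [1, 9], height 8.
Area = 13 × 8 = 104.

104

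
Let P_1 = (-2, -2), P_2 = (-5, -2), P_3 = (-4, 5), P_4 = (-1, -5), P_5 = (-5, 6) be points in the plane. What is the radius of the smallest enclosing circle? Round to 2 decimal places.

The farthest pair is P_4–P_5 with squared distance 137. The circle on this segment as diameter has centre (-3, 0.5) and r² = 137/4 = 34.25.
Check P_1: distance² to centre = 7.25 ≤ 34.25, so it lies inside.
All remaining points lie in this disk, and no smaller disk contains both endpoints, so this is the minimum enclosing circle.
r = √(34.25) ≈ 5.85.

5.85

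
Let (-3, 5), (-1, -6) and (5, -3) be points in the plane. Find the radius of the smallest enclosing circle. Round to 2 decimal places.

5.89

Call the three points A, B, C in the order given.
Side lengths²: AB² = 125, AC² = 128, BC² = 45.
Since AC² = 128 < 125 + 45 = 170, the triangle is acute, so the smallest enclosing circle is the circumcircle.
Circumcentre = (-1/6, -1/6), r² = 625/18.
r = √(625/18) ≈ 5.89.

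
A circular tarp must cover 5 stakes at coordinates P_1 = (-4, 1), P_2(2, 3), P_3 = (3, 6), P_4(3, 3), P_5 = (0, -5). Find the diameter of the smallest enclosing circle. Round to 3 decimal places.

A smallest enclosing disk is always determined by at most three of the input points on its boundary.
The farthest pair is P_3–P_5 with squared distance 130. The circle on this segment as diameter has centre (1.5, 0.5) and r² = 130/4 = 32.5.
Check P_1: distance² to centre = 30.5 ≤ 32.5, so it lies inside.
All remaining points lie in this disk, and no smaller disk contains both endpoints, so this is the minimum enclosing circle.
Diameter = 2r = 2√(32.5) ≈ 11.402.

11.402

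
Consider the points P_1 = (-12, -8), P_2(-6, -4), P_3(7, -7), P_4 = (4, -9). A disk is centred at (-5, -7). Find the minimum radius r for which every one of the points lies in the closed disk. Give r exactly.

The required radius is the distance from (-5, -7) to the farthest point.
Squared distances: 50, 10, 144, 85.
Maximum is 144, attained at P_3.
r = √144 = 12.

12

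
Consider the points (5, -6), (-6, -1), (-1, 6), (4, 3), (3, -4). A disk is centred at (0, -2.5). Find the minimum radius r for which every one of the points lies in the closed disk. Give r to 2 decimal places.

The required radius is the distance from (0, -2.5) to the farthest point.
Squared distances: 37.25, 38.25, 73.25, 46.25, 11.25.
Maximum is 73.25, attained at (-1, 6).
r = √(73.25) ≈ 8.56.

8.56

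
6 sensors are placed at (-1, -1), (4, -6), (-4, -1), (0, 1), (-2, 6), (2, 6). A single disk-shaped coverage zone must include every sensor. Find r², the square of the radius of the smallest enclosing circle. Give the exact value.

45

A smallest enclosing disk is always determined by at most three of the input points on its boundary.
The farthest pair is (4, -6)–(-2, 6) with squared distance 180. The circle on this segment as diameter has centre (1, 0) and r² = 180/4 = 45.
Check (-1, -1): distance² to centre = 5 ≤ 45, so it lies inside.
All remaining points lie in this disk, and no smaller disk contains both endpoints, so this is the minimum enclosing circle.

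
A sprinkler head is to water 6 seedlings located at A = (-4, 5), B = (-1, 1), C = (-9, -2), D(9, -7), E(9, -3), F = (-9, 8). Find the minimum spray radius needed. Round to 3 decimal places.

The minimum enclosing circle of a finite set is fixed by two of the points (as a diameter) or three (as a circumcircle).
The farthest pair is D–F with squared distance 549. The circle on this segment as diameter has centre (0, 0.5) and r² = 549/4 = 137.25.
Check A: distance² to centre = 36.25 ≤ 137.25, so it lies inside.
All remaining points lie in this disk, and no smaller disk contains both endpoints, so this is the minimum enclosing circle.
r = √(137.25) ≈ 11.715.

11.715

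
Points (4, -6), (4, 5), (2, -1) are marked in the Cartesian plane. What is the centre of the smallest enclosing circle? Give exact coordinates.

(4, -0.5)

Call the three points A, B, C in the order given.
Side lengths²: AB² = 121, AC² = 29, BC² = 40.
Since AB² = 121 ≥ 40 + 29 = 69, the angle opposite AB is not acute, so the smallest enclosing circle has AB as diameter.
Centre = midpoint of AB = (4, -0.5), r² = 121/4 = 30.25.
Centre = (4, -0.5).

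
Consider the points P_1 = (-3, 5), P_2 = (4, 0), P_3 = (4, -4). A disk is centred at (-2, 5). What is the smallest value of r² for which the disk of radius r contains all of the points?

117

The required radius is the distance from (-2, 5) to the farthest point.
Squared distances: 1, 61, 117.
Maximum is 117, attained at P_3.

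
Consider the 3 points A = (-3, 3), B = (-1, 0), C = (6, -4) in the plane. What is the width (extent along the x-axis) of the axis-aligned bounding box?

max x = 6, min x = -3, so width = 9.

9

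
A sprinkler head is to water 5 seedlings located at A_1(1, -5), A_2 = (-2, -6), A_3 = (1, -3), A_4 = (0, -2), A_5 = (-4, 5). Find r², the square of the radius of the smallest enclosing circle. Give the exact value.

3125/98

The minimum enclosing circle is determined by three boundary points: A_1, A_2, A_5.
Their circumcentre is (-31/14, -5/14) with r² = 3125/98.
The farthest remaining point A_3 is at distance² 1697/98 ≤ 3125/98.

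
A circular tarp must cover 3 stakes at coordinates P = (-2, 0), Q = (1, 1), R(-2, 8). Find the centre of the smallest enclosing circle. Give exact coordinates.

Side lengths²: PQ² = 10, PR² = 64, QR² = 58.
Since PR² = 64 < 58 + 10 = 68, the triangle is acute, so the smallest enclosing circle is the circumcircle.
Circumcentre = (-5/3, 4), r² = 145/9.
Centre = (-5/3, 4).

(-5/3, 4)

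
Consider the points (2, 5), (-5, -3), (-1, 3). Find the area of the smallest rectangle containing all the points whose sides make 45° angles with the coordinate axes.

In coordinates u = x + y, v = x − y the rectangle is axis-aligned; the map (x,y)→(u,v) scales areas by 2.
u-values: 7, -8, 2; range = 7 − (-8) = 15.
v-values: -3, -2, -4; range = -2 − (-4) = 2.
Area = (15 × 2) / 2 = 15.

15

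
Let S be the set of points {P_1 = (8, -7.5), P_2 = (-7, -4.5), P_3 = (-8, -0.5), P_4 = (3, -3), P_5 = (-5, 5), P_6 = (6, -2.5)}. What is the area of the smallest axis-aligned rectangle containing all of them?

x ranges over [-8, 8], width 16.
y ranges over [-7.5, 5], height 12.5.
Area = 16 × 12.5 = 200.

200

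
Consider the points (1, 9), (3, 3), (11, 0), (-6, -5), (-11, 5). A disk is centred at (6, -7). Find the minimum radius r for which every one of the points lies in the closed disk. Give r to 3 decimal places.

20.809

The required radius is the distance from (6, -7) to the farthest point.
Squared distances: 281, 109, 74, 148, 433.
Maximum is 433, attained at (-11, 5).
r = √433 ≈ 20.809.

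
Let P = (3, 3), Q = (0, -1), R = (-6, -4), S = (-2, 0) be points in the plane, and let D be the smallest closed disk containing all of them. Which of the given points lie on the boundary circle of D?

P, R

A smallest enclosing disk is always determined by at most three of the input points on its boundary.
The farthest pair is P–R with squared distance 130. The circle on this segment as diameter has centre (-1.5, -0.5) and r² = 130/4 = 32.5.
Check Q: distance² to centre = 2.5 ≤ 32.5, so it lies inside.
All remaining points lie in this disk, and no smaller disk contains both endpoints, so this is the minimum enclosing circle.
The points at distance exactly r from the centre are P, R — 2 points.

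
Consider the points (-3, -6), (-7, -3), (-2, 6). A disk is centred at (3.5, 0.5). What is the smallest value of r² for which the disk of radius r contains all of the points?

The required radius is the distance from (3.5, 0.5) to the farthest point.
Squared distances: 84.5, 122.5, 60.5.
Maximum is 122.5, attained at (-7, -3).

122.5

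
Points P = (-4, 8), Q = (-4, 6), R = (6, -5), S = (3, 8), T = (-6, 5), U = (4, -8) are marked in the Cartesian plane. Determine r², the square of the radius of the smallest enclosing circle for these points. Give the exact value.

80

By Welzl's lemma the MEC is supported by two points (diametrically opposite) or three points (on a circumcircle).
The farthest pair is P–U with squared distance 320. The circle on this segment as diameter has centre (0, 0) and r² = 320/4 = 80.
Check Q: distance² to centre = 52 ≤ 80, so it lies inside.
All remaining points lie in this disk, and no smaller disk contains both endpoints, so this is the minimum enclosing circle.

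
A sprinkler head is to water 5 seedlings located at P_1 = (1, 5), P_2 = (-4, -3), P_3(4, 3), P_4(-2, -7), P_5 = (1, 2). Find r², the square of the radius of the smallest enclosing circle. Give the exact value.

The minimum enclosing circle of a finite set is fixed by two of the points (as a diameter) or three (as a circumcircle).
The farthest pair is P_1–P_4 with squared distance 153. The circle on this segment as diameter has centre (-0.5, -1) and r² = 153/4 = 38.25.
Check P_2: distance² to centre = 16.25 ≤ 38.25, so it lies inside.
All remaining points lie in this disk, and no smaller disk contains both endpoints, so this is the minimum enclosing circle.

38.25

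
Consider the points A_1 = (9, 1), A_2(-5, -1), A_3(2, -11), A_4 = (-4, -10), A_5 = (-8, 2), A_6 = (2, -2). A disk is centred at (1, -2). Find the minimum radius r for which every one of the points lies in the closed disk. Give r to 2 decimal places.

The required radius is the distance from (1, -2) to the farthest point.
Squared distances: 73, 37, 82, 89, 97, 1.
Maximum is 97, attained at A_5.
r = √97 ≈ 9.85.

9.85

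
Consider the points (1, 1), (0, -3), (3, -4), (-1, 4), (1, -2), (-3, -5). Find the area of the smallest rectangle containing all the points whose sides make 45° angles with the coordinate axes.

66

In coordinates u = x + y, v = x − y the rectangle is axis-aligned; the map (x,y)→(u,v) scales areas by 2.
u-values: 2, -3, -1, 3, -1, -8; range = 3 − (-8) = 11.
v-values: 0, 3, 7, -5, 3, 2; range = 7 − (-5) = 12.
Area = (11 × 12) / 2 = 66.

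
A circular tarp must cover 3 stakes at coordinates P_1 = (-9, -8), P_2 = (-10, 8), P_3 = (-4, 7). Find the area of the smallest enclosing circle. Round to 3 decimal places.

206.880

Side lengths²: P_1P_2² = 257, P_1P_3² = 250, P_2P_3² = 37.
Since P_1P_2² = 257 < 250 + 37 = 287, the triangle is acute, so the smallest enclosing circle is the circumcircle.
Circumcentre = (-313/38, 3/38), r² = 47545/722.
Area = π·r² = π·47545/722 ≈ 206.880.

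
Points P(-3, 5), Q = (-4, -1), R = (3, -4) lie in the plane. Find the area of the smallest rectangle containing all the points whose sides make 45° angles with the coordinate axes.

52.5

In coordinates u = x + y, v = x − y the rectangle is axis-aligned; the map (x,y)→(u,v) scales areas by 2.
u-values: 2, -5, -1; range = 2 − (-5) = 7.
v-values: -8, -3, 7; range = 7 − (-8) = 15.
Area = (7 × 15) / 2 = 52.5.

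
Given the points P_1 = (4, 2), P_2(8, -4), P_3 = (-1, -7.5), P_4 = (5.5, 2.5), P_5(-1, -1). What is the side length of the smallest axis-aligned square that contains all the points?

10

The bounding box has width 9 and height 10.
An axis-aligned square enclosing the set must have side ≥ max(width, height).
So the minimum side is max(9, 10) = 10.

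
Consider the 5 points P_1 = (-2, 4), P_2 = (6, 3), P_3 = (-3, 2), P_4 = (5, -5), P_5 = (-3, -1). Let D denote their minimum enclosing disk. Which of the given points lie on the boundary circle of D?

P_1, P_2, P_4

By Welzl's lemma the MEC is supported by two points (diametrically opposite) or three points (on a circumcircle).
The farthest pair is P_1–P_4 with squared distance 130. The circle on this segment as diameter has centre (1.5, -0.5) and r² = 130/4 = 32.5.
Check P_2: distance² to centre = 32.5 ≤ 32.5, so it lies inside.
All remaining points lie in this disk, and no smaller disk contains both endpoints, so this is the minimum enclosing circle.
The points at distance exactly r from the centre are P_1, P_2, P_4 — 3 points.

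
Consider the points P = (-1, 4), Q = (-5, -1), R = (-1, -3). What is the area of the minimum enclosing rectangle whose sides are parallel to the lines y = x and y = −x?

In coordinates u = x + y, v = x − y the rectangle is axis-aligned; the map (x,y)→(u,v) scales areas by 2.
u-values: 3, -6, -4; range = 3 − (-6) = 9.
v-values: -5, -4, 2; range = 2 − (-5) = 7.
Area = (9 × 7) / 2 = 31.5.

31.5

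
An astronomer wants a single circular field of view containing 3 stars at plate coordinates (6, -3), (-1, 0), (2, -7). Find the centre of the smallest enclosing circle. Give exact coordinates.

(1.9, -2.9)

Call the three points A, B, C in the order given.
Side lengths²: AB² = 58, AC² = 32, BC² = 58.
Since BC² = 58 < 58 + 32 = 90, the triangle is acute, so the smallest enclosing circle is the circumcircle.
Circumcentre = (1.9, -2.9), r² = 16.82.
Centre = (1.9, -2.9).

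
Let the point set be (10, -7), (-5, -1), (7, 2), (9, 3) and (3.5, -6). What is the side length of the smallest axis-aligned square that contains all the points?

15

The bounding box has width 15 and height 10.
An axis-aligned square enclosing the set must have side ≥ max(width, height).
So the minimum side is max(15, 10) = 15.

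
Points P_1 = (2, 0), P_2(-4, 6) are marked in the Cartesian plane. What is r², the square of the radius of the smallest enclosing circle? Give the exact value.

The smallest circle enclosing two points has them as diameter endpoints.
Centre = midpoint = (-1, 3); r² = |P_1P_2|²/4 = 72/4 = 18.

18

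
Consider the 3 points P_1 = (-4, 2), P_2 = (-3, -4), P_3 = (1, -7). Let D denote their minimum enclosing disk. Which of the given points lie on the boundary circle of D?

Side lengths²: P_1P_2² = 37, P_1P_3² = 106, P_2P_3² = 25.
Since P_1P_3² = 106 ≥ 37 + 25 = 62, the angle opposite P_1P_3 is not acute, so the smallest enclosing circle has P_1P_3 as diameter.
Centre = midpoint of P_1P_3 = (-1.5, -2.5), r² = 106/4 = 26.5.
The points at distance exactly r from the centre are P_1, P_3 — 2 points.

P_1, P_3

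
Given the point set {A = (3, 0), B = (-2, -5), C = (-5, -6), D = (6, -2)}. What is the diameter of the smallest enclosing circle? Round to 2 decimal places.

11.70

By Welzl's lemma the MEC is supported by two points (diametrically opposite) or three points (on a circumcircle).
The farthest pair is C–D with squared distance 137. The circle on this segment as diameter has centre (0.5, -4) and r² = 137/4 = 34.25.
Check A: distance² to centre = 22.25 ≤ 34.25, so it lies inside.
All remaining points lie in this disk, and no smaller disk contains both endpoints, so this is the minimum enclosing circle.
Diameter = 2r = 2√(34.25) ≈ 11.70.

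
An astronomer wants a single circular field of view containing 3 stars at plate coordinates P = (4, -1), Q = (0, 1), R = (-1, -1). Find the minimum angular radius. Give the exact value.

2.5

Side lengths²: PQ² = 20, PR² = 25, QR² = 5.
Since PR² = 25 ≥ 20 + 5 = 25, the angle opposite PR is not acute, so the smallest enclosing circle has PR as diameter.
Centre = midpoint of PR = (1.5, -1), r² = 25/4 = 6.25.
r = √(6.25) = 2.5.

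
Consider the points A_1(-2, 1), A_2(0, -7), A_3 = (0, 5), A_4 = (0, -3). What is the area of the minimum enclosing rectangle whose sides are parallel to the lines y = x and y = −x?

72

In coordinates u = x + y, v = x − y the rectangle is axis-aligned; the map (x,y)→(u,v) scales areas by 2.
u-values: -1, -7, 5, -3; range = 5 − (-7) = 12.
v-values: -3, 7, -5, 3; range = 7 − (-5) = 12.
Area = (12 × 12) / 2 = 72.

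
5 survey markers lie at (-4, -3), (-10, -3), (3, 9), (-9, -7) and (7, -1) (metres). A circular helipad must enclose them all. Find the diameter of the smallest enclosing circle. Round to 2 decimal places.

20.00

A smallest enclosing disk is always determined by at most three of the input points on its boundary.
The minimum enclosing circle is determined by three boundary points: (3, 9), (-9, -7), (7, -1).
Their circumcentre is (-65/23, 20/23) with r² = 52925/529.
The farthest remaining point (-10, -3) is at distance² 35146/529 ≤ 52925/529.
Diameter = 2r = 2√(52925/529) ≈ 20.00.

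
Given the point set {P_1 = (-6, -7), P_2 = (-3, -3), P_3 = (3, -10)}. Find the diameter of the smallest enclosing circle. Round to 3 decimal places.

9.718

Side lengths²: P_1P_2² = 25, P_1P_3² = 90, P_2P_3² = 85.
Since P_1P_3² = 90 < 85 + 25 = 110, the triangle is acute, so the smallest enclosing circle is the circumcircle.
Circumcentre = (-7/6, -7.5), r² = 425/18.
Diameter = 2r = 2√(425/18) ≈ 9.718.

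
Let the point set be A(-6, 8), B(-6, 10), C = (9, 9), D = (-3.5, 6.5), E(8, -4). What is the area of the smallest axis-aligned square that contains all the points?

The bounding box has width 15 and height 14.
An axis-aligned square enclosing the set must have side ≥ max(width, height).
So the minimum side is max(15, 14) = 15.
Area = 15² = 225.

225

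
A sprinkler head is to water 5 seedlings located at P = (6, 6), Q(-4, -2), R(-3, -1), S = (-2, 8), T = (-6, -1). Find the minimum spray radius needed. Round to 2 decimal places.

6.95

The minimum enclosing circle of a finite set is fixed by two of the points (as a diameter) or three (as a circumcircle).
The farthest pair is P–T with squared distance 193. The circle on this segment as diameter has centre (0, 2.5) and r² = 193/4 = 48.25.
Check Q: distance² to centre = 36.25 ≤ 48.25, so it lies inside.
All remaining points lie in this disk, and no smaller disk contains both endpoints, so this is the minimum enclosing circle.
r = √(48.25) ≈ 6.95.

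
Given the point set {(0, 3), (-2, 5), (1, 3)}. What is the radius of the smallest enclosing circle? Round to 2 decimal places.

Call the three points A, B, C in the order given.
Side lengths²: AB² = 8, AC² = 1, BC² = 13.
Since BC² = 13 ≥ 8 + 1 = 9, the angle opposite BC is not acute, so the smallest enclosing circle has BC as diameter.
Centre = midpoint of BC = (-0.5, 4), r² = 13/4 = 3.25.
r = √(3.25) ≈ 1.80.

1.80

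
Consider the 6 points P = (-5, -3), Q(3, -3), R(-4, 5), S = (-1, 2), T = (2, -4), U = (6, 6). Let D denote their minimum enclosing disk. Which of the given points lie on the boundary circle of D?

P, U

The minimum enclosing circle of a finite set is fixed by two of the points (as a diameter) or three (as a circumcircle).
The farthest pair is P–U with squared distance 202. The circle on this segment as diameter has centre (0.5, 1.5) and r² = 202/4 = 50.5.
Check Q: distance² to centre = 26.5 ≤ 50.5, so it lies inside.
All remaining points lie in this disk, and no smaller disk contains both endpoints, so this is the minimum enclosing circle.
The points at distance exactly r from the centre are P, U — 2 points.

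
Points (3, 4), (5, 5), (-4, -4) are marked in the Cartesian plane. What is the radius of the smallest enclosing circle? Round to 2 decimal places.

Call the three points A, B, C in the order given.
Side lengths²: AB² = 5, AC² = 113, BC² = 162.
Since BC² = 162 ≥ 113 + 5 = 118, the angle opposite BC is not acute, so the smallest enclosing circle has BC as diameter.
Centre = midpoint of BC = (0.5, 0.5), r² = 162/4 = 40.5.
r = √(40.5) ≈ 6.36.

6.36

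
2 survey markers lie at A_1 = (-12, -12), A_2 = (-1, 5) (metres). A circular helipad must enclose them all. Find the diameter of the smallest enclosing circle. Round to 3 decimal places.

20.248

The smallest circle enclosing two points has them as diameter endpoints.
Centre = midpoint = (-6.5, -3.5); r² = |A_1A_2|²/4 = 410/4 = 102.5.
Diameter = 2r = 2√(102.5) ≈ 20.248.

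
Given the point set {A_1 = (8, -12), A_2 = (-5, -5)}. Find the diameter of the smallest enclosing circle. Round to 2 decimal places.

The smallest circle enclosing two points has them as diameter endpoints.
Centre = midpoint = (1.5, -8.5); r² = |A_1A_2|²/4 = 218/4 = 54.5.
Diameter = 2r = 2√(54.5) ≈ 14.76.

14.76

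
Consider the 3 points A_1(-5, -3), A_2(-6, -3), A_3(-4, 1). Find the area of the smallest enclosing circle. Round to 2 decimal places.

Side lengths²: A_1A_2² = 1, A_1A_3² = 17, A_2A_3² = 20.
Since A_2A_3² = 20 ≥ 17 + 1 = 18, the angle opposite A_2A_3 is not acute, so the smallest enclosing circle has A_2A_3 as diameter.
Centre = midpoint of A_2A_3 = (-5, -1), r² = 20/4 = 5.
Area = π·r² = π·5 ≈ 15.71.

15.71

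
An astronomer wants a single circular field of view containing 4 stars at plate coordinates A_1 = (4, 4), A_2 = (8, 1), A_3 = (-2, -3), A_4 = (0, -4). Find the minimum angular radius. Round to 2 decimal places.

The farthest pair is A_2–A_3 with squared distance 116. The circle on this segment as diameter has centre (3, -1) and r² = 116/4 = 29.
Check A_1: distance² to centre = 26 ≤ 29, so it lies inside.
All remaining points lie in this disk, and no smaller disk contains both endpoints, so this is the minimum enclosing circle.
r = √29 ≈ 5.39.

5.39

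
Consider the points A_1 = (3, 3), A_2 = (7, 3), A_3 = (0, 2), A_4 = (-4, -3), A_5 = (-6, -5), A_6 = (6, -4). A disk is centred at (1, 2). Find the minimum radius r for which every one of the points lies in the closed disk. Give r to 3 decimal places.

The required radius is the distance from (1, 2) to the farthest point.
Squared distances: 5, 37, 1, 50, 98, 61.
Maximum is 98, attained at A_5.
r = √98 ≈ 9.899.

9.899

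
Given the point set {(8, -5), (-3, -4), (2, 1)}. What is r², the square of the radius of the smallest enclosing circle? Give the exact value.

Call the three points A, B, C in the order given.
Side lengths²: AB² = 122, AC² = 72, BC² = 50.
Since AB² = 122 ≥ 72 + 50 = 122, the angle opposite AB is not acute, so the smallest enclosing circle has AB as diameter.
Centre = midpoint of AB = (2.5, -4.5), r² = 122/4 = 30.5.

30.5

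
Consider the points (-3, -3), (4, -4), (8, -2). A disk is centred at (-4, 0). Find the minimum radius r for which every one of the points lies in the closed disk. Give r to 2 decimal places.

12.17

The required radius is the distance from (-4, 0) to the farthest point.
Squared distances: 10, 80, 148.
Maximum is 148, attained at (8, -2).
r = √148 ≈ 12.17.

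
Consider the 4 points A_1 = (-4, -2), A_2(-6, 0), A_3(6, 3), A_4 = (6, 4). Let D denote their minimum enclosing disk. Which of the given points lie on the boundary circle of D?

A_2, A_4

The farthest pair is A_2–A_4 with squared distance 160. The circle on this segment as diameter has centre (0, 2) and r² = 160/4 = 40.
Check A_1: distance² to centre = 32 ≤ 40, so it lies inside.
All remaining points lie in this disk, and no smaller disk contains both endpoints, so this is the minimum enclosing circle.
The points at distance exactly r from the centre are A_2, A_4 — 2 points.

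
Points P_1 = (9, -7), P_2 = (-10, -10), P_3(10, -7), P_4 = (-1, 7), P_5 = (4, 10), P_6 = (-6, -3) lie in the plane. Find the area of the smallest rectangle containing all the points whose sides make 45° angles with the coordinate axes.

425

In coordinates u = x + y, v = x − y the rectangle is axis-aligned; the map (x,y)→(u,v) scales areas by 2.
u-values: 2, -20, 3, 6, 14, -9; range = 14 − (-20) = 34.
v-values: 16, 0, 17, -8, -6, -3; range = 17 − (-8) = 25.
Area = (34 × 25) / 2 = 425.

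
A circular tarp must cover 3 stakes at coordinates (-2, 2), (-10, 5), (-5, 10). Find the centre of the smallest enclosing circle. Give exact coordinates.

Call the three points A, B, C in the order given.
Side lengths²: AB² = 73, AC² = 73, BC² = 50.
Since AC² = 73 < 73 + 50 = 123, the triangle is acute, so the smallest enclosing circle is the circumcircle.
Circumcentre = (-117/22, 117/22), r² = 5329/242.
Centre = (-117/22, 117/22).

(-117/22, 117/22)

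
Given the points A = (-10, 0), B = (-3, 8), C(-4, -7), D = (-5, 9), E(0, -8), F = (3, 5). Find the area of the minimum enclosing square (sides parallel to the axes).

The bounding box has width 13 and height 17.
An axis-aligned square enclosing the set must have side ≥ max(width, height).
So the minimum side is max(13, 17) = 17.
Area = 17² = 289.

289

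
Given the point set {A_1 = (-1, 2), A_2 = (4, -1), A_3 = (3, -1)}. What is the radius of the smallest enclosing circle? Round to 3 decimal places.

Side lengths²: A_1A_2² = 34, A_1A_3² = 25, A_2A_3² = 1.
Since A_1A_2² = 34 ≥ 25 + 1 = 26, the angle opposite A_1A_2 is not acute, so the smallest enclosing circle has A_1A_2 as diameter.
Centre = midpoint of A_1A_2 = (1.5, 0.5), r² = 34/4 = 8.5.
r = √(8.5) ≈ 2.915.

2.915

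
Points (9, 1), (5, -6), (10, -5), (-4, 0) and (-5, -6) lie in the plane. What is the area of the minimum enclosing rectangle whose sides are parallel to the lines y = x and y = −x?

In coordinates u = x + y, v = x − y the rectangle is axis-aligned; the map (x,y)→(u,v) scales areas by 2.
u-values: 10, -1, 5, -4, -11; range = 10 − (-11) = 21.
v-values: 8, 11, 15, -4, 1; range = 15 − (-4) = 19.
Area = (21 × 19) / 2 = 199.5.

199.5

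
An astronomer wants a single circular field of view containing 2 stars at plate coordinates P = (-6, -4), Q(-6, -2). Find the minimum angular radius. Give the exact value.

The smallest circle enclosing two points has them as diameter endpoints.
Centre = midpoint = (-6, -3); r² = |PQ|²/4 = 4/4 = 1.
r = √1 = 1.

1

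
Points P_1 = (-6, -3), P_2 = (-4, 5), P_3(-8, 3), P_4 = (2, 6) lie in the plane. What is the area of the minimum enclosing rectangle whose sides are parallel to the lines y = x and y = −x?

In coordinates u = x + y, v = x − y the rectangle is axis-aligned; the map (x,y)→(u,v) scales areas by 2.
u-values: -9, 1, -5, 8; range = 8 − (-9) = 17.
v-values: -3, -9, -11, -4; range = -3 − (-11) = 8.
Area = (17 × 8) / 2 = 68.

68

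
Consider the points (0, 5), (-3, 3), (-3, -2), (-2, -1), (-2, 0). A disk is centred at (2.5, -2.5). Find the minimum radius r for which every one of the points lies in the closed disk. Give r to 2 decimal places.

7.91

The required radius is the distance from (2.5, -2.5) to the farthest point.
Squared distances: 62.5, 60.5, 30.5, 22.5, 26.5.
Maximum is 62.5, attained at (0, 5).
r = √(62.5) ≈ 7.91.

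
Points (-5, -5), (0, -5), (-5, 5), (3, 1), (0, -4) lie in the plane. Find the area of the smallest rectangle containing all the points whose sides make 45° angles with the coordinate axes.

In coordinates u = x + y, v = x − y the rectangle is axis-aligned; the map (x,y)→(u,v) scales areas by 2.
u-values: -10, -5, 0, 4, -4; range = 4 − (-10) = 14.
v-values: 0, 5, -10, 2, 4; range = 5 − (-10) = 15.
Area = (14 × 15) / 2 = 105.

105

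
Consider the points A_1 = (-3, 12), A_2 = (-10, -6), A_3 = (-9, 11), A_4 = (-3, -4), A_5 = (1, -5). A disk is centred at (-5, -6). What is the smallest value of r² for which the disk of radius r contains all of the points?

328

The required radius is the distance from (-5, -6) to the farthest point.
Squared distances: 328, 25, 305, 8, 37.
Maximum is 328, attained at A_1.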